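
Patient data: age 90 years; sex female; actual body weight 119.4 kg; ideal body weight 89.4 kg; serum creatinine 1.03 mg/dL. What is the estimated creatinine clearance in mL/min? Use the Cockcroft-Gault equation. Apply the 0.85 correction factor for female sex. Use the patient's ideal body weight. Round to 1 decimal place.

CrCl = (140 − 90) × 89.4 / (72 × 1.03) × 0.85 = 4470.0 / 74.16 × 0.85 ≈ 51.2 mL/min

51.2 mL/min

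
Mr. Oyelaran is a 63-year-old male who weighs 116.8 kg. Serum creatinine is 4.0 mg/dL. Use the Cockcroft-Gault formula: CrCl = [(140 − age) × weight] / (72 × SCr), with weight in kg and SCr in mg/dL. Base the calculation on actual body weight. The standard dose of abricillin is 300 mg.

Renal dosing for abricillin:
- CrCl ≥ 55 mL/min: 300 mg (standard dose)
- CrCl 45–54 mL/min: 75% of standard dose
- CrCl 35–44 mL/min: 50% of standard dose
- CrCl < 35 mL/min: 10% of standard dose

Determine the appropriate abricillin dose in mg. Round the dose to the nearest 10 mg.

30 mg

CrCl = (140 − 63) × 116.8 / (72 × 4) = 8993.6 / 288.00 ≈ 31.2 mL/min
CrCl ≈ 31 mL/min → bracket < 35 mL/min.
10% of 300 mg = 30 mg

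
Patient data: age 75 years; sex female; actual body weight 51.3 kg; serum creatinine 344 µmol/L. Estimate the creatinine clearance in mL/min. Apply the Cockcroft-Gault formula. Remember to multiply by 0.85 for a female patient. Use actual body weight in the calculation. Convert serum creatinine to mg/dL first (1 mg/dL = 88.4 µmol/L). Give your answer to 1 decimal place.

10.1 mL/min

SCr = 344 / 88.4 = 3.891 mg/dL
CrCl = (140 − 75) × 51.3 / (72 × 3.891) × 0.85 = 3334.5 / 280.15 × 0.85 ≈ 10.1 mL/min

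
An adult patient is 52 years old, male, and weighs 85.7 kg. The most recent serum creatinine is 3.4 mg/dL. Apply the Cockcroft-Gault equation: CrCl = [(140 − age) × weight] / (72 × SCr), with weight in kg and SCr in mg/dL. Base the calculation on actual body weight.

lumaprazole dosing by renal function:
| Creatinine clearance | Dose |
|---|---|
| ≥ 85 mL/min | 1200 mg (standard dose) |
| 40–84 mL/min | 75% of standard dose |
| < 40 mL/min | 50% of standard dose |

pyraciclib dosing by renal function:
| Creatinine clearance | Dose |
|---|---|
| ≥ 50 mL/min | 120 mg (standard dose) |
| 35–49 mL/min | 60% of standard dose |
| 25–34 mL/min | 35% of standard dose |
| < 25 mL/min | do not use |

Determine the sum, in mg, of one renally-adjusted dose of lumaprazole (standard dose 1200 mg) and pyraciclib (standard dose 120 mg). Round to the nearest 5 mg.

CrCl = (140 − 52) × 85.7 / (72 × 3.4) = 7541.6 / 244.80 ≈ 30.8 mL/min
CrCl ≈ 31 mL/min.
lumaprazole: < 40 mL/min → 50% of 1200 mg = 600 mg.
pyraciclib: 25–34 mL/min → 35% of 120 mg = 42 mg.
Total = 600 + 42 = 642 mg.

640 mg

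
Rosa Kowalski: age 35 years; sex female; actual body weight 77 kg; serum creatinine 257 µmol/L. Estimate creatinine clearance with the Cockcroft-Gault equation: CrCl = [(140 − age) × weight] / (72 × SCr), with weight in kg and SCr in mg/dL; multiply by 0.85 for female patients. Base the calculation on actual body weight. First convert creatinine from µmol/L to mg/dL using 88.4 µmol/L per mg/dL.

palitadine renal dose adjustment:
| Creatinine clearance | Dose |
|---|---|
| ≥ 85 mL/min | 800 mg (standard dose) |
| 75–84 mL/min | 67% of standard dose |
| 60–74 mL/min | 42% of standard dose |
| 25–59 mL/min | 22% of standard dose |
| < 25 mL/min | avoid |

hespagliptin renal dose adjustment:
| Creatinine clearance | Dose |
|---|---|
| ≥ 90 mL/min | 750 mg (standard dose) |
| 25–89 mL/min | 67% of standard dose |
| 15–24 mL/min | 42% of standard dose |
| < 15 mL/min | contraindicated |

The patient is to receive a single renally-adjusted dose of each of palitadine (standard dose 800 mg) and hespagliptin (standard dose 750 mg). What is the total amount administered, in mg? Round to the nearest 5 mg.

680 mg

SCr = 257 / 88.4 = 2.907 mg/dL
CrCl = (140 − 35) × 77 / (72 × 2.907) × 0.85 = 8085.0 / 209.30 × 0.85 ≈ 32.8 mL/min
CrCl ≈ 33 mL/min.
palitadine: 25–59 mL/min → 22% of 800 mg = 176 mg.
hespagliptin: 25–89 mL/min → 67% of 750 mg = 502.5 mg.
Total = 176 + 502.5 = 678.5 mg.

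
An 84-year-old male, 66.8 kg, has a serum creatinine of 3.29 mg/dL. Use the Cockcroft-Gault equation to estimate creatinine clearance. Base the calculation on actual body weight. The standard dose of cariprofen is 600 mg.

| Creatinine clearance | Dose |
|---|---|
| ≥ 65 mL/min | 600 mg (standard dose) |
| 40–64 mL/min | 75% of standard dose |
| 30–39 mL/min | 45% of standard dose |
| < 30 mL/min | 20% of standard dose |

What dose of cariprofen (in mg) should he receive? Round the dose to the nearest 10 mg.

120 mg

CrCl = (140 − 84) × 66.8 / (72 × 3.29) = 3740.8 / 236.88 ≈ 15.8 mL/min
CrCl ≈ 16 mL/min → bracket < 30 mL/min.
20% of 600 mg = 120 mg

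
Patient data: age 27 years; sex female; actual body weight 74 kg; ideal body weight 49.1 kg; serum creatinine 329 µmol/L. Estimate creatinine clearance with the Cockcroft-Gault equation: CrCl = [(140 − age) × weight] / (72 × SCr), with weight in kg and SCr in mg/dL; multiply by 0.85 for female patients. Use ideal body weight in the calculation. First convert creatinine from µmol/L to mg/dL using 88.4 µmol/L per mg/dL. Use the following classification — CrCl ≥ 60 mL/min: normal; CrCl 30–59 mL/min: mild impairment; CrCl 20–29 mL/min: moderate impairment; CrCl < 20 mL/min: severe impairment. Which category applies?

SCr = 329 / 88.4 = 3.722 mg/dL
CrCl = (140 − 27) × 49.1 / (72 × 3.722) × 0.85 = 5548.3 / 267.98 × 0.85 ≈ 17.6 mL/min
18 mL/min falls in the 'severe impairment' range.

severe impairment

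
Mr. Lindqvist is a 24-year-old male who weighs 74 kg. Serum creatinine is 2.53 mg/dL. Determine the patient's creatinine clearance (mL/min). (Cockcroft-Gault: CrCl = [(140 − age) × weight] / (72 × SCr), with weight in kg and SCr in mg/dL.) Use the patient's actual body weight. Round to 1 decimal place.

CrCl = (140 − 24) × 74 / (72 × 2.53) = 8584.0 / 182.16 ≈ 47.1 mL/min

47.1 mL/min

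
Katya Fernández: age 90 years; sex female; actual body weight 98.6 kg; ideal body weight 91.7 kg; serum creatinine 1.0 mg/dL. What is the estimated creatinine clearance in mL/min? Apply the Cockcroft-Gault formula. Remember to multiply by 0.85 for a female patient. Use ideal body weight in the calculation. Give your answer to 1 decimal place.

CrCl = (140 − 90) × 91.7 / (72 × 1) × 0.85 = 4585.0 / 72.00 × 0.85 ≈ 54.1 mL/min

54.1 mL/min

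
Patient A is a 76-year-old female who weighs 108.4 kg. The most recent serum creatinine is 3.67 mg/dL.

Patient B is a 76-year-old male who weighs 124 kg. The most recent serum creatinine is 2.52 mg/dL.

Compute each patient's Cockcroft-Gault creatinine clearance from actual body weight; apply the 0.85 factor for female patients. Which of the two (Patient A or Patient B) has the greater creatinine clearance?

Patient A: CrCl = (140 − 76) × 108.4 / (72 × 3.67) × 0.85 = 6937.6 / 264.24 × 0.85 ≈ 22.3 mL/min
Patient B: CrCl = (140 − 76) × 124 / (72 × 2.52) = 7936.0 / 181.44 ≈ 43.7 mL/min
22.3 vs 43.7 mL/min → Patient B is higher.

Patient B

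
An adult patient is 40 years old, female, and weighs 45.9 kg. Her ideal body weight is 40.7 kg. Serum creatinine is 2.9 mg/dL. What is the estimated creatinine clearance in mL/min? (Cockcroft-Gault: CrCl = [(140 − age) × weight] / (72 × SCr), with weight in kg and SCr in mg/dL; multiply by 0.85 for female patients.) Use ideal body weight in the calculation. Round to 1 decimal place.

16.6 mL/min

CrCl = (140 − 40) × 40.7 / (72 × 2.9) × 0.85 = 4070.0 / 208.80 × 0.85 ≈ 16.6 mL/min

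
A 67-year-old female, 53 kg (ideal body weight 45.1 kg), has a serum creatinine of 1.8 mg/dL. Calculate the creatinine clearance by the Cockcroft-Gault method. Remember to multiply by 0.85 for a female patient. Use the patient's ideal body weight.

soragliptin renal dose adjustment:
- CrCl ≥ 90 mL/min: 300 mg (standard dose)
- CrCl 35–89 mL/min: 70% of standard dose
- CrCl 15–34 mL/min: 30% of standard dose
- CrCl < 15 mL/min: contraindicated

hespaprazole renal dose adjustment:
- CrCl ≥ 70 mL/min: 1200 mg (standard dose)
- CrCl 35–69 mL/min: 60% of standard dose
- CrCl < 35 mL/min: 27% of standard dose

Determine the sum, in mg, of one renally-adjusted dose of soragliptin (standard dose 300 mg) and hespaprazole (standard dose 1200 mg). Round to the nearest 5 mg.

415 mg

CrCl = (140 − 67) × 45.1 / (72 × 1.8) × 0.85 = 3292.3 / 129.60 × 0.85 ≈ 21.6 mL/min
CrCl ≈ 22 mL/min.
soragliptin: 15–34 mL/min → 30% of 300 mg = 90 mg.
hespaprazole: < 35 mL/min → 27% of 1200 mg = 324 mg.
Total = 90 + 324 = 414 mg.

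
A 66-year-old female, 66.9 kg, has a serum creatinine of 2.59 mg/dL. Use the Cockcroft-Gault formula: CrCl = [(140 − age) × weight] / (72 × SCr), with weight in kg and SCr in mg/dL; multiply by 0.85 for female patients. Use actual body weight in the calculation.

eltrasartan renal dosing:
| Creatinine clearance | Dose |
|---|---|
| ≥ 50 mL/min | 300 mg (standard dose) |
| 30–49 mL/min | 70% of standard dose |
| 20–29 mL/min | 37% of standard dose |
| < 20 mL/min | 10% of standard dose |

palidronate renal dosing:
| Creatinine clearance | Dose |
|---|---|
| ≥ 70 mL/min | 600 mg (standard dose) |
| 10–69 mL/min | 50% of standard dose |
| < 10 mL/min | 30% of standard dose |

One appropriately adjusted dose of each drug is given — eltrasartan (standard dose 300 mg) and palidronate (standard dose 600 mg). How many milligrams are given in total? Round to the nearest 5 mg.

CrCl = (140 − 66) × 66.9 / (72 × 2.59) × 0.85 = 4950.6 / 186.48 × 0.85 ≈ 22.6 mL/min
CrCl ≈ 23 mL/min.
eltrasartan: 20–29 mL/min → 37% of 300 mg = 111 mg.
palidronate: 10–69 mL/min → 50% of 600 mg = 300 mg.
Total = 111 + 300 = 411 mg.

410 mg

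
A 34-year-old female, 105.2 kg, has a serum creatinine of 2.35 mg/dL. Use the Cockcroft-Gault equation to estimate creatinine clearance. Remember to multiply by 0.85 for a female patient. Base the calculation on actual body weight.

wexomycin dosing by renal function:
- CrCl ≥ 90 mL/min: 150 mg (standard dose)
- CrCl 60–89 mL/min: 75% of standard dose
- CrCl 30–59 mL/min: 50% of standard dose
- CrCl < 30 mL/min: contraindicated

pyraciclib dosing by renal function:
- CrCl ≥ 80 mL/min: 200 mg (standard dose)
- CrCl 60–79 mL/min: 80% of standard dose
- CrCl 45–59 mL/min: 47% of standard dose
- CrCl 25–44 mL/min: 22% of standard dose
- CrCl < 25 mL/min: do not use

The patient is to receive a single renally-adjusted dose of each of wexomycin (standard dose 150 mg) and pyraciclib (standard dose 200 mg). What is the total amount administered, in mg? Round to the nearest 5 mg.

CrCl = (140 − 34) × 105.2 / (72 × 2.35) × 0.85 = 11151.2 / 169.20 × 0.85 ≈ 56.0 mL/min
CrCl ≈ 56 mL/min.
wexomycin: 30–59 mL/min → 50% of 150 mg = 75 mg.
pyraciclib: 45–59 mL/min → 47% of 200 mg = 94 mg.
Total = 75 + 94 = 169 mg.

170 mg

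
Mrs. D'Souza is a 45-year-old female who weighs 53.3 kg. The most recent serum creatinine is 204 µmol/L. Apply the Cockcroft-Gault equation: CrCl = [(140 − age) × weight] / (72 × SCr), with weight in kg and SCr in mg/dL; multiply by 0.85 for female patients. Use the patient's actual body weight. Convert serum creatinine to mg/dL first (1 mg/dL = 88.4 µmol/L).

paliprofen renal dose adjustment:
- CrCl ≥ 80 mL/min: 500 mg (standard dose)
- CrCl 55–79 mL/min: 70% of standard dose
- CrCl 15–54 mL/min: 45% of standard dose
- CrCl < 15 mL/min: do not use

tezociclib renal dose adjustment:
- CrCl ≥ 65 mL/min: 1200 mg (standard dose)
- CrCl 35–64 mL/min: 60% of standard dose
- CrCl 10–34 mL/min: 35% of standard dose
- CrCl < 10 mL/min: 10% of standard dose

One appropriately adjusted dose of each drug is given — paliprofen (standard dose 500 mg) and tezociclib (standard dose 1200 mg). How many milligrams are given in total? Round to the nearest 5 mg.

645 mg

SCr = 204 / 88.4 = 2.308 mg/dL
CrCl = (140 − 45) × 53.3 / (72 × 2.308) × 0.85 = 5063.5 / 166.18 × 0.85 ≈ 25.9 mL/min
CrCl ≈ 26 mL/min.
paliprofen: 15–54 mL/min → 45% of 500 mg = 225 mg.
tezociclib: 10–34 mL/min → 35% of 1200 mg = 420 mg.
Total = 225 + 420 = 645 mg.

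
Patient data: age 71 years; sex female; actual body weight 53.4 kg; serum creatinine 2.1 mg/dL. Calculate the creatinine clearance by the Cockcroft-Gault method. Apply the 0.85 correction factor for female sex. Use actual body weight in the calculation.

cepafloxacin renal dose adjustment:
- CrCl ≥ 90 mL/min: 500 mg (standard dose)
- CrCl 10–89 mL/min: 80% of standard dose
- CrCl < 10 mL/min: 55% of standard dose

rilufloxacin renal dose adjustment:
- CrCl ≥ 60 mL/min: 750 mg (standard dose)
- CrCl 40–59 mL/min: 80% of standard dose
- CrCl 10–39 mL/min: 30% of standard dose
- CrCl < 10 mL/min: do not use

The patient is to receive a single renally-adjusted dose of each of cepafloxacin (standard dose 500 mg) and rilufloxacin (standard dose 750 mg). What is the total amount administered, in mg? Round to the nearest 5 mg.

CrCl = (140 − 71) × 53.4 / (72 × 2.1) × 0.85 = 3684.6 / 151.20 × 0.85 ≈ 20.7 mL/min
CrCl ≈ 21 mL/min.
cepafloxacin: 10–89 mL/min → 80% of 500 mg = 400 mg.
rilufloxacin: 10–39 mL/min → 30% of 750 mg = 225 mg.
Total = 400 + 225 = 625 mg.

625 mg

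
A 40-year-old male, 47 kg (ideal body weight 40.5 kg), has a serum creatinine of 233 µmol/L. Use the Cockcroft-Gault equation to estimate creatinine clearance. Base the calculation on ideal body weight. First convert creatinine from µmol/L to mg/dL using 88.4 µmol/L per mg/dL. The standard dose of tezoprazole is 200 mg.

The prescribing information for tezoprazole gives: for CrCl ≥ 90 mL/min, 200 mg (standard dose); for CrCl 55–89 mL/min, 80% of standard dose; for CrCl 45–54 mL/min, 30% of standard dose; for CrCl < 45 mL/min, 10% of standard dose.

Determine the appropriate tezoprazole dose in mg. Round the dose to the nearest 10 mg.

SCr = 233 / 88.4 = 2.636 mg/dL
CrCl = (140 − 40) × 40.5 / (72 × 2.636) = 4050.0 / 189.79 ≈ 21.3 mL/min
CrCl ≈ 21 mL/min → bracket < 45 mL/min.
10% of 200 mg = 20 mg

20 mg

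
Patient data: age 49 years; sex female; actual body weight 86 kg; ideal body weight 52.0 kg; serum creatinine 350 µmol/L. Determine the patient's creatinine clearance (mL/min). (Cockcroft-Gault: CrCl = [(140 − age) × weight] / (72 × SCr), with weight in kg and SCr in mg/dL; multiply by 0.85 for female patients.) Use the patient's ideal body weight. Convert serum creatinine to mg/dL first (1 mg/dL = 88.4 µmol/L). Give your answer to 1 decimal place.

14.1 mL/min

SCr = 350 / 88.4 = 3.959 mg/dL
CrCl = (140 − 49) × 52 / (72 × 3.959) × 0.85 = 4732.0 / 285.05 × 0.85 ≈ 14.1 mL/min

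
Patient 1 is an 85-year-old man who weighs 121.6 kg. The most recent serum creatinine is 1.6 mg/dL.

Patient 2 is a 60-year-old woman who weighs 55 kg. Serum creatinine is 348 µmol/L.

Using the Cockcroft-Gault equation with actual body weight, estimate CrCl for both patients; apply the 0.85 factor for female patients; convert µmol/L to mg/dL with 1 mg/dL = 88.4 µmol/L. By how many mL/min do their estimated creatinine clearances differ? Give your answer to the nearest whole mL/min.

45 mL/min

Patient 1: CrCl = (140 − 85) × 121.6 / (72 × 1.6) = 6688.0 / 115.20 ≈ 58.1 mL/min
Patient 2: SCr = 348 / 88.4 = 3.937 mg/dL
Patient 2: CrCl = (140 − 60) × 55 / (72 × 3.937) × 0.85 = 4400.0 / 283.46 × 0.85 ≈ 13.2 mL/min
|58.1 − 13.2| = 44.9 mL/min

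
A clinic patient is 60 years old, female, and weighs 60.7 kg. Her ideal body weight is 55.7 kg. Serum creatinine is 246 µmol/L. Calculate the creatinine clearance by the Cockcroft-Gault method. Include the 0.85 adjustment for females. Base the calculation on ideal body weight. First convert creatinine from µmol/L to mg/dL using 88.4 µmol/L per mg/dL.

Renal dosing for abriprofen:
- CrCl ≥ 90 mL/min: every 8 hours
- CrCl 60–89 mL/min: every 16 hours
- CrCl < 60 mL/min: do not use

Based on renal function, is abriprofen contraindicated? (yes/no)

yes

SCr = 246 / 88.4 = 2.783 mg/dL
CrCl = (140 − 60) × 55.7 / (72 × 2.783) × 0.85 = 4456.0 / 200.38 × 0.85 ≈ 18.9 mL/min
CrCl ≈ 19 mL/min, which is < 60 mL/min.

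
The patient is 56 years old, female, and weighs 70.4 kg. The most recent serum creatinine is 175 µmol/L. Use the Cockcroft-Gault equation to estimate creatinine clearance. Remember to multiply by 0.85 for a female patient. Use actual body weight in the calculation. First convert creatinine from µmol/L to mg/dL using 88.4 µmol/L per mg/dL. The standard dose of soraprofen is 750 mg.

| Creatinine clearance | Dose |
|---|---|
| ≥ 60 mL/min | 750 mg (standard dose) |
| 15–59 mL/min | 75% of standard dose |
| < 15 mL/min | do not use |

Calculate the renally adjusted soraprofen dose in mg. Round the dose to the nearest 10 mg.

560 mg

SCr = 175 / 88.4 = 1.98 mg/dL
CrCl = (140 − 56) × 70.4 / (72 × 1.98) × 0.85 = 5913.6 / 142.56 × 0.85 ≈ 35.3 mL/min
CrCl ≈ 35 mL/min → bracket 15–59 mL/min.
75% of 750 mg = 562.5 mg → 560 mg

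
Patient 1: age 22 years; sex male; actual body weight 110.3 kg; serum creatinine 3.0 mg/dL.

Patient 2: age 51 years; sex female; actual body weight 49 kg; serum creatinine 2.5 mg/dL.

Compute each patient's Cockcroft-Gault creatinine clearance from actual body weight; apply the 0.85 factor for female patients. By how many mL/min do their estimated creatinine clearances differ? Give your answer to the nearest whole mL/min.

Patient 1: CrCl = (140 − 22) × 110.3 / (72 × 3) = 13015.4 / 216.00 ≈ 60.3 mL/min
Patient 2: CrCl = (140 − 51) × 49 / (72 × 2.5) × 0.85 = 4361.0 / 180.00 × 0.85 ≈ 20.6 mL/min
|60.3 − 20.6| = 39.7 mL/min

40 mL/min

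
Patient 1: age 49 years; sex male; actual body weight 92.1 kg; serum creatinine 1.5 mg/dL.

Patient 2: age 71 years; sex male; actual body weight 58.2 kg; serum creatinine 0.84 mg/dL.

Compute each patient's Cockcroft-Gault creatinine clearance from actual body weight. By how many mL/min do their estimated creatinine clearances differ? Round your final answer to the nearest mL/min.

Patient 1: CrCl = (140 − 49) × 92.1 / (72 × 1.5) = 8381.1 / 108.00 ≈ 77.6 mL/min
Patient 2: CrCl = (140 − 71) × 58.2 / (72 × 0.84) = 4015.8 / 60.48 ≈ 66.4 mL/min
|77.6 − 66.4| = 11.2 mL/min

11 mL/min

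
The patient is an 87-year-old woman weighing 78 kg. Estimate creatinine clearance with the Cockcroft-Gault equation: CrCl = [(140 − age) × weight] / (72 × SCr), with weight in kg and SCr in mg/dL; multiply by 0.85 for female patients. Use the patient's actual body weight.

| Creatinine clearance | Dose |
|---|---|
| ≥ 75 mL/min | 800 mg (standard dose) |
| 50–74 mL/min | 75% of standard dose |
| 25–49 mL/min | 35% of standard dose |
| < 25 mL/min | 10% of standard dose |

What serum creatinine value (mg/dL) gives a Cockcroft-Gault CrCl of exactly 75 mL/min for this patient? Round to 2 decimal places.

0.65 mg/dL

Standard dose requires CrCl ≥ 75 mL/min.
Set (140 − 87) × 78 × 0.85 / (72 × SCr) = 75
SCr = (140 − 87) × 78 × 0.85 / (72 × 75) = 0.651 mg/dL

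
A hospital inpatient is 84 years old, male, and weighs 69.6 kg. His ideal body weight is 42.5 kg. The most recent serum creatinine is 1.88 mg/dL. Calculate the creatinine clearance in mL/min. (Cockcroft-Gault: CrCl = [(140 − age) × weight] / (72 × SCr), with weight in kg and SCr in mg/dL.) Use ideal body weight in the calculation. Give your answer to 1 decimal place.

17.6 mL/min

CrCl = (140 − 84) × 42.5 / (72 × 1.88) = 2380.0 / 135.36 ≈ 17.6 mL/min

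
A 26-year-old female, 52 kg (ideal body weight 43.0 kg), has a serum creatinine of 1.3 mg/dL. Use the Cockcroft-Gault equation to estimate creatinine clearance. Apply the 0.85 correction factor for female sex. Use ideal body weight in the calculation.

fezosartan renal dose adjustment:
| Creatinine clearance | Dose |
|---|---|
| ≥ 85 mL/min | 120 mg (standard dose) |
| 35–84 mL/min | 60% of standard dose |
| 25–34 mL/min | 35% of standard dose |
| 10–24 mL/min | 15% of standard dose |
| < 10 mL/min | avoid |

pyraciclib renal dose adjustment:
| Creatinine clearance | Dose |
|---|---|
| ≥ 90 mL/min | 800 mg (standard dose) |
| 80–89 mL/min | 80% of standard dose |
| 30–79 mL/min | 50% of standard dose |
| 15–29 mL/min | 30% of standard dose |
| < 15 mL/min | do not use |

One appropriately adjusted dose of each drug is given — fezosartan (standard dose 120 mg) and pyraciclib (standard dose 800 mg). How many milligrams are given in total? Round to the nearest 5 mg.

CrCl = (140 − 26) × 43 / (72 × 1.3) × 0.85 = 4902.0 / 93.60 × 0.85 ≈ 44.5 mL/min
CrCl ≈ 45 mL/min.
fezosartan: 35–84 mL/min → 60% of 120 mg = 72 mg.
pyraciclib: 30–79 mL/min → 50% of 800 mg = 400 mg.
Total = 72 + 400 = 472 mg.

470 mg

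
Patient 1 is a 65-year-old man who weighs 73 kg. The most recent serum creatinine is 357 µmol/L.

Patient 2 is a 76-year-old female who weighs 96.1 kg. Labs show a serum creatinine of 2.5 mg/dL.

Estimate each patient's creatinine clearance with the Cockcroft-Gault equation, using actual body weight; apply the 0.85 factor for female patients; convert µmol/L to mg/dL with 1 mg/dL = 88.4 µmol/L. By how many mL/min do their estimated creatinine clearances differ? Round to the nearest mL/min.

10 mL/min

Patient 1: SCr = 357 / 88.4 = 4.038 mg/dL
Patient 1: CrCl = (140 − 65) × 73 / (72 × 4.038) = 5475.0 / 290.74 ≈ 18.8 mL/min
Patient 2: CrCl = (140 − 76) × 96.1 / (72 × 2.5) × 0.85 = 6150.4 / 180.00 × 0.85 ≈ 29.0 mL/min
|18.8 − 29.0| = 10.2 mL/min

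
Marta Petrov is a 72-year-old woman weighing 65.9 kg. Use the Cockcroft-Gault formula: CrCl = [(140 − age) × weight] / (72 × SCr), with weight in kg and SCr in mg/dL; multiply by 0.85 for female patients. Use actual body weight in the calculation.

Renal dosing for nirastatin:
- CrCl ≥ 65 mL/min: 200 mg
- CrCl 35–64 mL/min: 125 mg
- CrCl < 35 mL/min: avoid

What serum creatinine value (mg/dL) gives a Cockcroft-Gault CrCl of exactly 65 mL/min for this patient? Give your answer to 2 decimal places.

Standard dose requires CrCl ≥ 65 mL/min.
Set (140 − 72) × 65.9 × 0.85 / (72 × SCr) = 65
SCr = (140 − 72) × 65.9 × 0.85 / (72 × 65) = 0.814 mg/dL

0.81 mg/dL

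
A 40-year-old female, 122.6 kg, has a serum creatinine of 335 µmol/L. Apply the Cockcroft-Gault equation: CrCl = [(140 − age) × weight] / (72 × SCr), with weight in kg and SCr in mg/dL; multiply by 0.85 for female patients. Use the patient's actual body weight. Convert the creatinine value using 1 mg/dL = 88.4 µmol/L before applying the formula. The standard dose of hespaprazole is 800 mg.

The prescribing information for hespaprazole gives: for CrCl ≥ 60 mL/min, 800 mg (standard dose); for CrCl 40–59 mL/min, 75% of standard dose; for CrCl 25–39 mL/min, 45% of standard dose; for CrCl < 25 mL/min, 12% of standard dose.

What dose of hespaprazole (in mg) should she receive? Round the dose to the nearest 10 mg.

360 mg

SCr = 335 / 88.4 = 3.79 mg/dL
CrCl = (140 − 40) × 122.6 / (72 × 3.79) × 0.85 = 12260.0 / 272.88 × 0.85 ≈ 38.2 mL/min
CrCl ≈ 38 mL/min → bracket 25–39 mL/min.
45% of 800 mg = 360 mg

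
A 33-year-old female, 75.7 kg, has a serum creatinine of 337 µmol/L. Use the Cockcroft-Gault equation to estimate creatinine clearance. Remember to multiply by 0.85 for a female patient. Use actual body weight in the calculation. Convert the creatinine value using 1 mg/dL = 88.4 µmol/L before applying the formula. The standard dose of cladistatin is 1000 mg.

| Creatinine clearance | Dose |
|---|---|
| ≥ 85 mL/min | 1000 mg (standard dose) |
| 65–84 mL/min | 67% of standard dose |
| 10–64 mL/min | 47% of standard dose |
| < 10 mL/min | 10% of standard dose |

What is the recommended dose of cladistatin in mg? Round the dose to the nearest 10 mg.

SCr = 337 / 88.4 = 3.812 mg/dL
CrCl = (140 − 33) × 75.7 / (72 × 3.812) × 0.85 = 8099.9 / 274.46 × 0.85 ≈ 25.1 mL/min
CrCl ≈ 25 mL/min → bracket 10–64 mL/min.
47% of 1000 mg = 470 mg

470 mg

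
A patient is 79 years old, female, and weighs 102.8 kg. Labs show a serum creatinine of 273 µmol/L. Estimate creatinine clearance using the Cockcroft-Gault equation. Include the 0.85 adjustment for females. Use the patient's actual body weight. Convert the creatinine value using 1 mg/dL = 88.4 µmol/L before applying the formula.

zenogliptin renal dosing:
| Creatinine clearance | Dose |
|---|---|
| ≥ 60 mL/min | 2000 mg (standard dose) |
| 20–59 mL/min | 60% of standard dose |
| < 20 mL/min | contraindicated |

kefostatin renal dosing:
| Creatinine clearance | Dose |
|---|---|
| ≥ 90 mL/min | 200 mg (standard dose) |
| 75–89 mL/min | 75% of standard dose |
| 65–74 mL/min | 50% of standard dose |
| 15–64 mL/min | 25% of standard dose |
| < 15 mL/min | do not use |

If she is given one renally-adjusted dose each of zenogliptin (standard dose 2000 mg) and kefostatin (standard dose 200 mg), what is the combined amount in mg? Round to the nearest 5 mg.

SCr = 273 / 88.4 = 3.088 mg/dL
CrCl = (140 − 79) × 102.8 / (72 × 3.088) × 0.85 = 6270.8 / 222.34 × 0.85 ≈ 24.0 mL/min
CrCl ≈ 24 mL/min.
zenogliptin: 20–59 mL/min → 60% of 2000 mg = 1200 mg.
kefostatin: 15–64 mL/min → 25% of 200 mg = 50 mg.
Total = 1200 + 50 = 1250 mg.

1250 mg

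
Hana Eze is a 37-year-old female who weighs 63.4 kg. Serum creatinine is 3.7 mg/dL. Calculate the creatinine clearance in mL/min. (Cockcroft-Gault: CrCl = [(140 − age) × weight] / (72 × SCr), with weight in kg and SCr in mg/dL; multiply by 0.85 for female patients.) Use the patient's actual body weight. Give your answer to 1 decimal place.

20.8 mL/min

CrCl = (140 − 37) × 63.4 / (72 × 3.7) × 0.85 = 6530.2 / 266.40 × 0.85 ≈ 20.8 mL/min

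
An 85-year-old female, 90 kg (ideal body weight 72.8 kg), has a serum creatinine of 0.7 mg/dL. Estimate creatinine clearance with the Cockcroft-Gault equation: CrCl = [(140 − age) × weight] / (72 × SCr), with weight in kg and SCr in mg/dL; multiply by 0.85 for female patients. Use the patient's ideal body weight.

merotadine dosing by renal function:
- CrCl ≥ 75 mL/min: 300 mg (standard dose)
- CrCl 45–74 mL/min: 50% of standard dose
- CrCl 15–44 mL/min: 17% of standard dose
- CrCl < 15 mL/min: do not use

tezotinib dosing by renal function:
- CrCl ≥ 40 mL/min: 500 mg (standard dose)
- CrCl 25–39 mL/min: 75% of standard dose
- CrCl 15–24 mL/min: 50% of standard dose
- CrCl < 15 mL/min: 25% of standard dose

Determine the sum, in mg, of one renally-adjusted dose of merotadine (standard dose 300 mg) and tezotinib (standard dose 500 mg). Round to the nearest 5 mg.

CrCl = (140 − 85) × 72.8 / (72 × 0.7) × 0.85 = 4004.0 / 50.40 × 0.85 ≈ 67.5 mL/min
CrCl ≈ 68 mL/min.
merotadine: 45–74 mL/min → 50% of 300 mg = 150 mg.
tezotinib: ≥ 40 mL/min → 100% of 500 mg = 500 mg.
Total = 150 + 500 = 650 mg.

650 mg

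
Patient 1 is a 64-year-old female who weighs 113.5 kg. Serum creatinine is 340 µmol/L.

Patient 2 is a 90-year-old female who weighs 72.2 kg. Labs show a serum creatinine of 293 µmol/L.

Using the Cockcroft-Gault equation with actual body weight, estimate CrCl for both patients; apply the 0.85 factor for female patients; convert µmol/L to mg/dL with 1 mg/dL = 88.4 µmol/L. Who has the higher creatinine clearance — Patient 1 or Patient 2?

Patient 1: SCr = 340 / 88.4 = 3.846 mg/dL
Patient 1: CrCl = (140 − 64) × 113.5 / (72 × 3.846) × 0.85 = 8626.0 / 276.91 × 0.85 ≈ 26.5 mL/min
Patient 2: SCr = 293 / 88.4 = 3.314 mg/dL
Patient 2: CrCl = (140 − 90) × 72.2 / (72 × 3.314) × 0.85 = 3610.0 / 238.61 × 0.85 ≈ 12.9 mL/min
26.5 vs 12.9 mL/min → Patient 1 is higher.

Patient 1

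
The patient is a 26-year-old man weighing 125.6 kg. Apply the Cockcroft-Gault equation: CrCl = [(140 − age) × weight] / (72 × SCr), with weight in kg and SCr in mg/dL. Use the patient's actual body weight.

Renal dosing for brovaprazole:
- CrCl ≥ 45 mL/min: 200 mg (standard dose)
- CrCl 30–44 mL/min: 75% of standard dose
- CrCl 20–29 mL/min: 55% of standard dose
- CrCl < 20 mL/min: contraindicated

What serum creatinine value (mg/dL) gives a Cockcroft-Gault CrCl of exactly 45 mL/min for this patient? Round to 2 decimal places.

Standard dose requires CrCl ≥ 45 mL/min.
Set (140 − 26) × 125.6 / (72 × SCr) = 45
SCr = (140 − 26) × 125.6 / (72 × 45) = 4.419 mg/dL

4.42 mg/dL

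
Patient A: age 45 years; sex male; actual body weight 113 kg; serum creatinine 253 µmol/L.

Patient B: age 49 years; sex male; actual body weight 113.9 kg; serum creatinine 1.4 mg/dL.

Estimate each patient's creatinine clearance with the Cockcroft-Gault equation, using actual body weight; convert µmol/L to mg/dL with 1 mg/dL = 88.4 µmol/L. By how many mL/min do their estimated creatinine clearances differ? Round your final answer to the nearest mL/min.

Patient A: SCr = 253 / 88.4 = 2.862 mg/dL
Patient A: CrCl = (140 − 45) × 113 / (72 × 2.862) = 10735.0 / 206.06 ≈ 52.1 mL/min
Patient B: CrCl = (140 − 49) × 113.9 / (72 × 1.4) = 10364.9 / 100.80 ≈ 102.8 mL/min
|52.1 − 102.8| = 50.7 mL/min

51 mL/min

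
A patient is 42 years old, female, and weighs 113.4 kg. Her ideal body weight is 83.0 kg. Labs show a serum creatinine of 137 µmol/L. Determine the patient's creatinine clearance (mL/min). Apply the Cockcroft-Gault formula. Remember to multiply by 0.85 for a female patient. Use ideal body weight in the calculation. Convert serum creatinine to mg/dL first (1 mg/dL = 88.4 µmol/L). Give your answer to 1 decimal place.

62.0 mL/min

SCr = 137 / 88.4 = 1.55 mg/dL
CrCl = (140 − 42) × 83 / (72 × 1.55) × 0.85 = 8134.0 / 111.60 × 0.85 ≈ 62.0 mL/min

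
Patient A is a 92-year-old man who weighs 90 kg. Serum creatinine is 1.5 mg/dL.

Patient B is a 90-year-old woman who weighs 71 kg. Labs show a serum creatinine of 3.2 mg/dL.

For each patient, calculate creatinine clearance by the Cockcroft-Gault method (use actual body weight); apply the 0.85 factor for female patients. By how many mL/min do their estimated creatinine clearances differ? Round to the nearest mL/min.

27 mL/min

Patient A: CrCl = (140 − 92) × 90 / (72 × 1.5) = 4320.0 / 108.00 ≈ 40.0 mL/min
Patient B: CrCl = (140 − 90) × 71 / (72 × 3.2) × 0.85 = 3550.0 / 230.40 × 0.85 ≈ 13.1 mL/min
|40.0 − 13.1| = 26.9 mL/min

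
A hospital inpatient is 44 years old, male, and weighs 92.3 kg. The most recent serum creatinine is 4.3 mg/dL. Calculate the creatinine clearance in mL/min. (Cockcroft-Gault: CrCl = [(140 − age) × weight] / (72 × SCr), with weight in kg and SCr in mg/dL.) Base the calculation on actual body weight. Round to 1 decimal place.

CrCl = (140 − 44) × 92.3 / (72 × 4.3) = 8860.8 / 309.60 ≈ 28.6 mL/min

28.6 mL/min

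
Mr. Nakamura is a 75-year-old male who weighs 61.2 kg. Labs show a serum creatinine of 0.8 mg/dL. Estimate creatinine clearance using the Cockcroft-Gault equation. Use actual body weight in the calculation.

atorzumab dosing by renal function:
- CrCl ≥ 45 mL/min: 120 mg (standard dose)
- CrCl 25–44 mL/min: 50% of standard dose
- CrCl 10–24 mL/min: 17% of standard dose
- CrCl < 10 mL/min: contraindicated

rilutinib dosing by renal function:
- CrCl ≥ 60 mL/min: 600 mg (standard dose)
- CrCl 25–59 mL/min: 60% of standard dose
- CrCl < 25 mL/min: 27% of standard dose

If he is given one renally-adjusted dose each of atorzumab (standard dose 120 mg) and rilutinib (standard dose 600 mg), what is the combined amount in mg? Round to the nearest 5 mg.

720 mg

CrCl = (140 − 75) × 61.2 / (72 × 0.8) = 3978.0 / 57.60 ≈ 69.1 mL/min
CrCl ≈ 69 mL/min.
atorzumab: ≥ 45 mL/min → 100% of 120 mg = 120 mg.
rilutinib: ≥ 60 mL/min → 100% of 600 mg = 600 mg.
Total = 120 + 600 = 720 mg.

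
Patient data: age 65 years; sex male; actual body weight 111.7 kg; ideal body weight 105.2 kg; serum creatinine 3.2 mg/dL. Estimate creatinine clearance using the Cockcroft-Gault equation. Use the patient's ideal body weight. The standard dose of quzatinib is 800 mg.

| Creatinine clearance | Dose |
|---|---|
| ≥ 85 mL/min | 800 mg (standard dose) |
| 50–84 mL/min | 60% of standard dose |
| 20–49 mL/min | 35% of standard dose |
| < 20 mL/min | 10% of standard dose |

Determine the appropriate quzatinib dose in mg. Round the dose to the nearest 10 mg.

CrCl = (140 − 65) × 105.2 / (72 × 3.2) = 7890.0 / 230.40 ≈ 34.2 mL/min
CrCl ≈ 34 mL/min → bracket 20–49 mL/min.
35% of 800 mg = 280 mg

280 mg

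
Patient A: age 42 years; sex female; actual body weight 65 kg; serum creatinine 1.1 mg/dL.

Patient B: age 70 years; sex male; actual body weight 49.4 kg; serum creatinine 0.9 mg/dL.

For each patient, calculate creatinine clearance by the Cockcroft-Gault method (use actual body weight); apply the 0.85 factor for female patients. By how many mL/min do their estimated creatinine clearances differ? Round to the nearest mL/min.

Patient A: CrCl = (140 − 42) × 65 / (72 × 1.1) × 0.85 = 6370.0 / 79.20 × 0.85 ≈ 68.4 mL/min
Patient B: CrCl = (140 − 70) × 49.4 / (72 × 0.9) = 3458.0 / 64.80 ≈ 53.4 mL/min
|68.4 − 53.4| = 15.0 mL/min

15 mL/min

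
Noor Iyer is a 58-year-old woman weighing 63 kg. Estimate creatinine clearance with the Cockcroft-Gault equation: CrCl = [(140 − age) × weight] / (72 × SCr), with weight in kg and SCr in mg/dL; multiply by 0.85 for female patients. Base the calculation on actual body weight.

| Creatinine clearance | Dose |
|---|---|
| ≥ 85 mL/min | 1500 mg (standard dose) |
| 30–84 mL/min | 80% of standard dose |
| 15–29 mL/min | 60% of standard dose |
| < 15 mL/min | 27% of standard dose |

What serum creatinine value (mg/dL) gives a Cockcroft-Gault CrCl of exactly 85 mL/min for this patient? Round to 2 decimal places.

Standard dose requires CrCl ≥ 85 mL/min.
Set (140 − 58) × 63 × 0.85 / (72 × SCr) = 85
SCr = (140 − 58) × 63 × 0.85 / (72 × 85) = 0.717 mg/dL

0.72 mg/dL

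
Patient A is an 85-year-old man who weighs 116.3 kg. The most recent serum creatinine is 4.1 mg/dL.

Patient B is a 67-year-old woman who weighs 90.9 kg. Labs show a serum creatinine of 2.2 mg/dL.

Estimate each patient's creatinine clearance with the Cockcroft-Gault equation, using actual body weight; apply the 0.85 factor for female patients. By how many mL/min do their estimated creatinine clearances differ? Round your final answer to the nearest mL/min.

Patient A: CrCl = (140 − 85) × 116.3 / (72 × 4.1) = 6396.5 / 295.20 ≈ 21.7 mL/min
Patient B: CrCl = (140 − 67) × 90.9 / (72 × 2.2) × 0.85 = 6635.7 / 158.40 × 0.85 ≈ 35.6 mL/min
|21.7 − 35.6| = 13.9 mL/min

14 mL/min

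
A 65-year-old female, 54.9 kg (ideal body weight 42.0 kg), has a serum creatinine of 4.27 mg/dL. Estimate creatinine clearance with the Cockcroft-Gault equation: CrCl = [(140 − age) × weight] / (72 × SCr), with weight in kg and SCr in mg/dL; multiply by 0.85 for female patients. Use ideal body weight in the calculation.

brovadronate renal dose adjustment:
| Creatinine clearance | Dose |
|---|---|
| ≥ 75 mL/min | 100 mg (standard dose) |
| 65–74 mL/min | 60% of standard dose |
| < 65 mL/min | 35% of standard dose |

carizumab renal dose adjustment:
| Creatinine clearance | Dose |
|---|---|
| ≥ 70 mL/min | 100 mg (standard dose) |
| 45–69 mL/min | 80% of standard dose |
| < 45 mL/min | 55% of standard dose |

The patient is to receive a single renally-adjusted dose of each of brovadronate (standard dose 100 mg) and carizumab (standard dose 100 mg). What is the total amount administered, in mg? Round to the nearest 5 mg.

90 mg

CrCl = (140 − 65) × 42 / (72 × 4.27) × 0.85 = 3150.0 / 307.44 × 0.85 ≈ 8.7 mL/min
CrCl ≈ 9 mL/min.
brovadronate: < 65 mL/min → 35% of 100 mg = 35 mg.
carizumab: < 45 mL/min → 55% of 100 mg = 55 mg.
Total = 35 + 55 = 90 mg.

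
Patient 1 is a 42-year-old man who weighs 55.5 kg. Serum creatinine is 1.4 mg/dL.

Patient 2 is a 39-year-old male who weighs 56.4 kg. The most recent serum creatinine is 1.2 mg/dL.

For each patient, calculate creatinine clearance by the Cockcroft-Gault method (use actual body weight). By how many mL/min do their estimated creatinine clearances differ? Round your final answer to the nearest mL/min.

12 mL/min

Patient 1: CrCl = (140 − 42) × 55.5 / (72 × 1.4) = 5439.0 / 100.80 ≈ 54.0 mL/min
Patient 2: CrCl = (140 − 39) × 56.4 / (72 × 1.2) = 5696.4 / 86.40 ≈ 65.9 mL/min
|54.0 − 65.9| = 11.9 mL/min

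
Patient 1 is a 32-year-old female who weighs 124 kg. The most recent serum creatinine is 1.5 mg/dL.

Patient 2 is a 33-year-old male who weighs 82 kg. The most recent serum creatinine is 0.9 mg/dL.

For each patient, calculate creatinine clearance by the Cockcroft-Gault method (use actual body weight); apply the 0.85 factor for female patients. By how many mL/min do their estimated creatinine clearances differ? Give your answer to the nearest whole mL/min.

Patient 1: CrCl = (140 − 32) × 124 / (72 × 1.5) × 0.85 = 13392.0 / 108.00 × 0.85 ≈ 105.4 mL/min
Patient 2: CrCl = (140 − 33) × 82 / (72 × 0.9) = 8774.0 / 64.80 ≈ 135.4 mL/min
|105.4 − 135.4| = 30.0 mL/min

30 mL/min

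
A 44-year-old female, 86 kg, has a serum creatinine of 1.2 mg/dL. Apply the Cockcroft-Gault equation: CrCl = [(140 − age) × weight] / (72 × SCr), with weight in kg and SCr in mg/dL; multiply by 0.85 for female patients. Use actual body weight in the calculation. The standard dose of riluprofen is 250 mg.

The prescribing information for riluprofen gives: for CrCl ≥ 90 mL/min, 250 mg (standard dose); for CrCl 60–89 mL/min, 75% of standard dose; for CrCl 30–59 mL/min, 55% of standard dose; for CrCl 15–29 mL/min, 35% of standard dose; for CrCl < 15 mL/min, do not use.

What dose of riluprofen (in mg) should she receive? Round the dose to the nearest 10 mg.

CrCl = (140 − 44) × 86 / (72 × 1.2) × 0.85 = 8256.0 / 86.40 × 0.85 ≈ 81.2 mL/min
CrCl ≈ 81 mL/min → bracket 60–89 mL/min.
75% of 250 mg = 187.5 mg → 190 mg

190 mg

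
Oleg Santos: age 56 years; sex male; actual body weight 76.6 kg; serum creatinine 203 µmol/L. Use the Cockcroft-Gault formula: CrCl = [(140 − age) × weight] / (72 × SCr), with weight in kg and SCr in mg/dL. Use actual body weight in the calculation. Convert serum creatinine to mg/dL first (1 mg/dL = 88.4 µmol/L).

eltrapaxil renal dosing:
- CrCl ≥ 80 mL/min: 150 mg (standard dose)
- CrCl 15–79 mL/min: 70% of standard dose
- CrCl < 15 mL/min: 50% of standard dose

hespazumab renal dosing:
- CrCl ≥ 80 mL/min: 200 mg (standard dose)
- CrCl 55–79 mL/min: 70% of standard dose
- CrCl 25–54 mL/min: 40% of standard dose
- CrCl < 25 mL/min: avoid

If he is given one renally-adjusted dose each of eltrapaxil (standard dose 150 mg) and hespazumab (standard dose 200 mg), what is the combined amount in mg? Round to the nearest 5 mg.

SCr = 203 / 88.4 = 2.296 mg/dL
CrCl = (140 − 56) × 76.6 / (72 × 2.296) = 6434.4 / 165.31 ≈ 38.9 mL/min
CrCl ≈ 39 mL/min.
eltrapaxil: 15–79 mL/min → 70% of 150 mg = 105 mg.
hespazumab: 25–54 mL/min → 40% of 200 mg = 80 mg.
Total = 105 + 80 = 185 mg.

185 mg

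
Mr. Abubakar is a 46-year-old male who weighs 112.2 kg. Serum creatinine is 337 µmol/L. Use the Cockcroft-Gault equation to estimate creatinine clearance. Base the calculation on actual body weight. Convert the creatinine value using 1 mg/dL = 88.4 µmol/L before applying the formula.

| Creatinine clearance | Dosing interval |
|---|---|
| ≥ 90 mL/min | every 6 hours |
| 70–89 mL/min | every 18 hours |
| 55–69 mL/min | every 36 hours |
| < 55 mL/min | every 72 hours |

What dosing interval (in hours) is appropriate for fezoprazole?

SCr = 337 / 88.4 = 3.812 mg/dL
CrCl = (140 − 46) × 112.2 / (72 × 3.812) = 10546.8 / 274.46 ≈ 38.4 mL/min
CrCl ≈ 38 mL/min → bracket < 55 mL/min → every 72 hours.

every 72 hours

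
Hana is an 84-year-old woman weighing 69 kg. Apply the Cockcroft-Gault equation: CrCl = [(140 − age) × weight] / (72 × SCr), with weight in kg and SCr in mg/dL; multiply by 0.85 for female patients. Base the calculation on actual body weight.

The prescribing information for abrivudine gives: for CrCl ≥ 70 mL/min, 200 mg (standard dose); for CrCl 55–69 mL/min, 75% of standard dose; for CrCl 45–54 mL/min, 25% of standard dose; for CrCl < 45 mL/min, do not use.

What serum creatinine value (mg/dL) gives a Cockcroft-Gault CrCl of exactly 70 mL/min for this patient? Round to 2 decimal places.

Standard dose requires CrCl ≥ 70 mL/min.
Set (140 − 84) × 69 × 0.85 / (72 × SCr) = 70
SCr = (140 − 84) × 69 × 0.85 / (72 × 70) = 0.652 mg/dL

0.65 mg/dL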